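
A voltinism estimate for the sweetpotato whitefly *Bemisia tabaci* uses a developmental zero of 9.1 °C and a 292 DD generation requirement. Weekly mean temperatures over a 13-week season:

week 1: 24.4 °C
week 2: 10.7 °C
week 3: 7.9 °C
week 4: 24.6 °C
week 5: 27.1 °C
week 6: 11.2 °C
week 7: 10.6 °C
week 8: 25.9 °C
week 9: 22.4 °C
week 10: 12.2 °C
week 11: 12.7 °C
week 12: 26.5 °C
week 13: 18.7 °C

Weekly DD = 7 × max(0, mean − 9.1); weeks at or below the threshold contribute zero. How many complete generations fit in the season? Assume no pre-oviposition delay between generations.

2 generations

Weekly DD (7 × max(0, T̄ − 9.1)): 107.1, 11.2, 0.0, 108.5, 126.0, 14.7, 10.5, 117.6, 93.1, 21.7, 25.2, 121.8, 67.2.
Season total = 824.6 DD.
Complete generations = ⌊824.6 / 292⌋ = 2.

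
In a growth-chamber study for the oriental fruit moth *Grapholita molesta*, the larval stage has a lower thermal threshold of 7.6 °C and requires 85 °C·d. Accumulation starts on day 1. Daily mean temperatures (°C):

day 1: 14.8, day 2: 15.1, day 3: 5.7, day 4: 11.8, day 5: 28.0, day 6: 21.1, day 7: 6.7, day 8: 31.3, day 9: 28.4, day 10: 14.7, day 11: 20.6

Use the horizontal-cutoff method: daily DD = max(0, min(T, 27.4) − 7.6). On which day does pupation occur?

day 9

Daily DD above 7.6 °C (capped at 19.8): 7.2, 7.5, 0.0, 4.2, 19.8, 13.5, 0.0, 19.8, 19.8, 7.1, 13.0.
Cumulative: 7.2, 14.7, 14.7, 18.9, 38.7, 52.2, 52.2, 72.0, 91.8, 98.9, 111.9.
The total first reaches 85 DD on day 9.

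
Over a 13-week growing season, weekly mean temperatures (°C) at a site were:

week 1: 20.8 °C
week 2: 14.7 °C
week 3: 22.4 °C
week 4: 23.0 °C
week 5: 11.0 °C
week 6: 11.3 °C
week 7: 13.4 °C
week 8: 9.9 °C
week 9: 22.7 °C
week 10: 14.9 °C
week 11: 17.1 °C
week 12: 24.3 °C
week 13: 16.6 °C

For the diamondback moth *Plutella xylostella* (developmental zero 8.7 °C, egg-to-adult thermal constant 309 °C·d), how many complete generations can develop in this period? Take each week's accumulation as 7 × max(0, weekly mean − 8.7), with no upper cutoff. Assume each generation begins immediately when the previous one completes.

2 generations

Weekly DD (7 × max(0, T̄ − 8.7)): 84.7, 42.0, 95.9, 100.1, 16.1, 18.2, 32.9, 8.4, 98.0, 43.4, 58.8, 109.2, 55.3.
Season total = 763.0 DD.
Complete generations = ⌊763.0 / 309⌋ = 2.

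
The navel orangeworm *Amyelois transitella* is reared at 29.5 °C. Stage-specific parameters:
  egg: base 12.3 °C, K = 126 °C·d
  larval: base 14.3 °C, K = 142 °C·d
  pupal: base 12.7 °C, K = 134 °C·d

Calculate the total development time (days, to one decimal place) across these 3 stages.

egg: 126 / (29.5 − 12.3) = 126 / 17.2 = 7.326 d.
larval: 142 / (29.5 − 14.3) = 142 / 15.2 = 9.342 d.
pupal: 134 / (29.5 − 12.7) = 134 / 16.8 = 7.976 d.
Sum = 24.644 ≈ 24.6 days.

24.6 days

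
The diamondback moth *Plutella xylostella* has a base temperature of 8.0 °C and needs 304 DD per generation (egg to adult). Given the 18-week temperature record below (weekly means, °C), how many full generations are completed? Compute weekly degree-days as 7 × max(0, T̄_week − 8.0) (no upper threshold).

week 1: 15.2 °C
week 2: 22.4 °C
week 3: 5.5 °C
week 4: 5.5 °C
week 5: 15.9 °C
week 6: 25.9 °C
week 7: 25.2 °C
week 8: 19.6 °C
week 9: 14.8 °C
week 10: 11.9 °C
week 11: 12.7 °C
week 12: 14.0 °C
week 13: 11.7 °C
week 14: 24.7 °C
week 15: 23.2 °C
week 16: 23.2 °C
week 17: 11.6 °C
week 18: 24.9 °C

Weekly DD (7 × max(0, T̄ − 8.0)): 50.4, 100.8, 0.0, 0.0, 55.3, 125.3, 120.4, 81.2, 47.6, 27.3, 32.9, 42.0, 25.9, 116.9, 106.4, 106.4, 25.2, 118.3.
Season total = 1182.3 DD.
Complete generations = ⌊1182.3 / 304⌋ = 3.

3 generations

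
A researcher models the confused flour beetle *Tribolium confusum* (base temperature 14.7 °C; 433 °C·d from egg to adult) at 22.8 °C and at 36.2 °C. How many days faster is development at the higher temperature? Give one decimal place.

At 22.8 °C: 433 / (22.8 − 14.7) = 433 / 8.1 = 53.457 d.
At 36.2 °C: 433 / (36.2 − 14.7) = 433 / 21.5 = 20.140 d.
Difference = |53.457 − 20.140| = 33.317 ≈ 33.3 days.

33.3 days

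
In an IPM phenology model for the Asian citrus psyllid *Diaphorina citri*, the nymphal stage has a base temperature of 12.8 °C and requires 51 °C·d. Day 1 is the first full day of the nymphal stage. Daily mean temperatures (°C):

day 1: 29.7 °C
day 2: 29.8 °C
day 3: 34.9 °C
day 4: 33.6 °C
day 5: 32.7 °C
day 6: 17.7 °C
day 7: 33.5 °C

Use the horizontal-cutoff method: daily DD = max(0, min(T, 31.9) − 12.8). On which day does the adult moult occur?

Daily DD above 12.8 °C (capped at 19.1): 16.9, 17.0, 19.1, 19.1, 19.1, 4.9, 19.1.
Cumulative: 16.9, 33.9, 53.0, 72.1, 91.2, 96.1, 115.2.
The total first reaches 51 DD on day 3.

day 3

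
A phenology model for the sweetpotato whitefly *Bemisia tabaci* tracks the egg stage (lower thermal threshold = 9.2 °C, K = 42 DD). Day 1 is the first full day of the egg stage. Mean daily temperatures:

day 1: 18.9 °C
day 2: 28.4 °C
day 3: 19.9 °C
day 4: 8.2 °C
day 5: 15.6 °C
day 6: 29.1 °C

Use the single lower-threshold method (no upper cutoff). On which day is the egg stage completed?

Daily DD above 9.2 °C: 9.7, 19.2, 10.7, 0.0, 6.4, 19.9.
Cumulative: 9.7, 28.9, 39.6, 39.6, 46.0, 65.9.
The total first reaches 42 DD on day 5.

day 5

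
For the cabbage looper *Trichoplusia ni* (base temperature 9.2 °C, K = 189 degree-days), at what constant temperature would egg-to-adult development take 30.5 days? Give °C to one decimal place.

15.4 °C

Required daily accumulation = 189 / 30.5 = 6.197 DD/day.
T = T_base + 6.197 = 9.2 + 6.197 = 15.397 ≈ 15.4 °C.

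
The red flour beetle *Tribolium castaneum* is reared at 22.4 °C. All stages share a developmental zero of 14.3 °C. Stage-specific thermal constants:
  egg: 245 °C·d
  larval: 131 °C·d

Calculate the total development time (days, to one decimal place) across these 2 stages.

46.4 days

Daily accumulation at 22.4 °C = 22.4 − 14.3 = 8.1 DD/day.
Total K = 245 + 131 = 376 DD.
Total duration = 376 / 8.1 = 46.420 ≈ 46.4 days.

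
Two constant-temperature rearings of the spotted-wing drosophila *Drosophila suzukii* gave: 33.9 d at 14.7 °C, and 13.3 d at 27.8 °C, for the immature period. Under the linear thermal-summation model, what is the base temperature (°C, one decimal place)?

6.2 °C

Equal thermal constants: D₁(T₁ − T_b) = D₂(T₂ − T_b).
33.9·(14.7 − T_b) = 13.3·(27.8 − T_b)
T_b = (33.9·14.7 − 13.3·27.8) / (33.9 − 13.3) = 128.59 / 20.6 = 6.242 °C ≈ 6.2 °C.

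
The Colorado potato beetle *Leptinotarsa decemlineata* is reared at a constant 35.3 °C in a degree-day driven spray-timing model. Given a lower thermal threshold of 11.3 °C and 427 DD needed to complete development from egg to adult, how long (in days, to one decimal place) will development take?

Daily accumulation = 35.3 − 11.3 = 24.0 DD/day.
Duration = 427 / 24.0 = 17.792 ≈ 17.8 days.

17.8 days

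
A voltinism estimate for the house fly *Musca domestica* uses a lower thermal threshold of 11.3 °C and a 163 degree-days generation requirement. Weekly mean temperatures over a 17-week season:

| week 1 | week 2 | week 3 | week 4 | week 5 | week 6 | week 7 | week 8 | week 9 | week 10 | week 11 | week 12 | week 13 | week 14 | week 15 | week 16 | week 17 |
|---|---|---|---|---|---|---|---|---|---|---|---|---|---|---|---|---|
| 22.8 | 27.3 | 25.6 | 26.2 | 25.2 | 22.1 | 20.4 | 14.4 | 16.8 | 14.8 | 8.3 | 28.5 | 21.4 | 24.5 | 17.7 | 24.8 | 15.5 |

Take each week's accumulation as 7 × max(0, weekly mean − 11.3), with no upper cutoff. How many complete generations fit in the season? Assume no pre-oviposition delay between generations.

7 generations

Weekly DD (7 × max(0, T̄ − 11.3)): 80.5, 112.0, 100.1, 104.3, 97.3, 75.6, 63.7, 21.7, 38.5, 24.5, 0.0, 120.4, 70.7, 92.4, 44.8, 94.5, 29.4.
Season total = 1170.4 DD.
Complete generations = ⌊1170.4 / 163⌋ = 7.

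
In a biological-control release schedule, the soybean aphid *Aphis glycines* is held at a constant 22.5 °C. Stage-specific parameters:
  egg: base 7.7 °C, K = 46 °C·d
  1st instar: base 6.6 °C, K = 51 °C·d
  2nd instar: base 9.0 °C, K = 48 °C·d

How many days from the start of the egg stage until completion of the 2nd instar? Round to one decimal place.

egg: 46 / (22.5 − 7.7) = 46 / 14.8 = 3.108 d.
1st instar: 51 / (22.5 − 6.6) = 51 / 15.9 = 3.208 d.
2nd instar: 48 / (22.5 − 9.0) = 48 / 13.5 = 3.556 d.
Sum = 9.871 ≈ 9.9 days.

9.9 days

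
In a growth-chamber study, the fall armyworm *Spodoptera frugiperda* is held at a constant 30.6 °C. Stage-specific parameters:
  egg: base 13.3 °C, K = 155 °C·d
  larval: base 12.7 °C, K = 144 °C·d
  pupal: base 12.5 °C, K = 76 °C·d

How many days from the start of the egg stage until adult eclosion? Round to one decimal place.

egg: 155 / (30.6 − 13.3) = 155 / 17.3 = 8.960 d.
larval: 144 / (30.6 − 12.7) = 144 / 17.9 = 8.045 d.
pupal: 76 / (30.6 − 12.5) = 76 / 18.1 = 4.199 d.
Sum = 21.203 ≈ 21.2 days.

21.2 days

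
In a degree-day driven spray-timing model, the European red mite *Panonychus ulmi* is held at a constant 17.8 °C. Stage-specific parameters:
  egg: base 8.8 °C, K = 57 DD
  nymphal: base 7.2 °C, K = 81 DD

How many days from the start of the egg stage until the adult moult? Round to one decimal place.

egg: 57 / (17.8 − 8.8) = 57 / 9.0 = 6.333 d.
nymphal: 81 / (17.8 − 7.2) = 81 / 10.6 = 7.642 d.
Sum = 13.975 ≈ 14.0 days.

14.0 days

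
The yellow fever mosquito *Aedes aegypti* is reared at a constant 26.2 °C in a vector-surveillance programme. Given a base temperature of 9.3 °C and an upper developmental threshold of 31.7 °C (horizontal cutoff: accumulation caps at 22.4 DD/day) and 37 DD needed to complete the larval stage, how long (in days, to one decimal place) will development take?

2.2 days

Daily accumulation = 26.2 − 9.3 = 16.9 DD/day.
Duration = 37 / 16.9 = 2.189 ≈ 2.2 days.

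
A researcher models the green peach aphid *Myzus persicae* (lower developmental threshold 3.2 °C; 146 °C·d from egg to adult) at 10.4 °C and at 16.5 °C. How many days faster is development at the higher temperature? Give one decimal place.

9.3 days

At 10.4 °C: 146 / (10.4 − 3.2) = 146 / 7.2 = 20.278 d.
At 16.5 °C: 146 / (16.5 − 3.2) = 146 / 13.3 = 10.977 d.
Difference = |20.278 − 10.977| = 9.300 ≈ 9.3 days.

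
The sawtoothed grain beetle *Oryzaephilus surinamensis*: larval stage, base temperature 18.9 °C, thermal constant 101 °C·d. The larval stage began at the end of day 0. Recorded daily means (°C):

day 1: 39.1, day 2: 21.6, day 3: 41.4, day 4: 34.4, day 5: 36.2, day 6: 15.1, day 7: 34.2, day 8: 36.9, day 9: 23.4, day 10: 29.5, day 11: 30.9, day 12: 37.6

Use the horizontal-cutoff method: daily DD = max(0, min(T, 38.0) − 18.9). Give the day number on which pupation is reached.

Daily DD above 18.9 °C (capped at 19.1): 19.1, 2.7, 19.1, 15.5, 17.3, 0.0, 15.3, 18.0, 4.5, 10.6, 12.0, 18.7.
Cumulative: 19.1, 21.8, 40.9, 56.4, 73.7, 73.7, 89.0, 107.0, 111.5, 122.1, 134.1, 152.8.
The total first reaches 101 DD on day 8.

day 8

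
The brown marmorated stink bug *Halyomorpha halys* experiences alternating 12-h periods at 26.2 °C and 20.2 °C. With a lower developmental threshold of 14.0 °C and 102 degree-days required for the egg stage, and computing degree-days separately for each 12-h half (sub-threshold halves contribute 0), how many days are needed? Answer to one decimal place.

11.1 days

Day half: max(0, 26.2 − 14.0) × 0.5 = 12.2 × 0.5 = 6.10 DD.
Night half: max(0, 20.2 − 14.0) × 0.5 = 6.2 × 0.5 = 3.10 DD.
Per 24 h: 9.20 DD/day.
Duration = 102 / 9.20 = 11.087 ≈ 11.1 days.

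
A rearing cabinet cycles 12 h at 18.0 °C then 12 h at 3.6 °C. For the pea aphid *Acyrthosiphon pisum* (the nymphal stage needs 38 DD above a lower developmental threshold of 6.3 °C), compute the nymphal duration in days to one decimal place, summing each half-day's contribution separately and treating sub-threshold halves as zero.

6.5 days

Day half: max(0, 18.0 − 6.3) × 0.5 = 11.7 × 0.5 = 5.85 DD.
Night half: max(0, 3.6 − 6.3) × 0.5 = 0.0 × 0.5 = 0.00 DD.
Per 24 h: 5.85 DD/day.
Duration = 38 / 5.85 = 6.496 ≈ 6.5 days.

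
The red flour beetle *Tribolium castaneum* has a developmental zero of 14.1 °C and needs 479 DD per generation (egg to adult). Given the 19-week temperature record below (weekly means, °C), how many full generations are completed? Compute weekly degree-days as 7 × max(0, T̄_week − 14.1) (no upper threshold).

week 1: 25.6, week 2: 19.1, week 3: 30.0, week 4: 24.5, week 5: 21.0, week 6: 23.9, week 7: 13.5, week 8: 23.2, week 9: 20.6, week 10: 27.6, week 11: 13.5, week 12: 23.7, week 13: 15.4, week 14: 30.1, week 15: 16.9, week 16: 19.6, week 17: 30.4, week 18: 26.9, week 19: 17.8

2 generations

Weekly DD (7 × max(0, T̄ − 14.1)): 80.5, 35.0, 111.3, 72.8, 48.3, 68.6, 0.0, 63.7, 45.5, 94.5, 0.0, 67.2, 9.1, 112.0, 19.6, 38.5, 114.1, 89.6, 25.9.
Season total = 1096.2 DD.
Complete generations = ⌊1096.2 / 479⌋ = 2.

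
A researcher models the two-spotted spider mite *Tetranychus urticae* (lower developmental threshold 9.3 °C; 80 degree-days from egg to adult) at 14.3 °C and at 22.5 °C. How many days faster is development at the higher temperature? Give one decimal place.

At 14.3 °C: 80 / (14.3 − 9.3) = 80 / 5.0 = 16.000 d.
At 22.5 °C: 80 / (22.5 − 9.3) = 80 / 13.2 = 6.061 d.
Difference = |16.000 − 6.061| = 9.939 ≈ 9.9 days.

9.9 days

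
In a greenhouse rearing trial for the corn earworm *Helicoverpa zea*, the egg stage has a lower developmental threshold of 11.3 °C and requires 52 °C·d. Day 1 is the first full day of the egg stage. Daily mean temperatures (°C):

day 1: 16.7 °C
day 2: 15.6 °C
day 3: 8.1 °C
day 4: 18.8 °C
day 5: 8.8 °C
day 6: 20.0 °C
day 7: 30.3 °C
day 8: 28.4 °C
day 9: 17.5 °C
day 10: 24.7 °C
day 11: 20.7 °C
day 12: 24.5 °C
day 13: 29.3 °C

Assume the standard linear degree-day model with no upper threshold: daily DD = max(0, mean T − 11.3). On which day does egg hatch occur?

day 8

Daily DD above 11.3 °C: 5.4, 4.3, 0.0, 7.5, 0.0, 8.7, 19.0, 17.1, 6.2, 13.4, 9.4, 13.2, 18.0.
Cumulative: 5.4, 9.7, 9.7, 17.2, 17.2, 25.9, 44.9, 62.0, 68.2, 81.6, 91.0, 104.2, 122.2.
The total first reaches 52 DD on day 8.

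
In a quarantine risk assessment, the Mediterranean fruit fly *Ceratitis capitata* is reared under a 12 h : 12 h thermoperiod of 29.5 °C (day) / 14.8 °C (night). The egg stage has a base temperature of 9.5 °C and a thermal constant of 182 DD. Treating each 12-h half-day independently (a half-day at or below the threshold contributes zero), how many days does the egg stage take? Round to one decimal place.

Day half: max(0, 29.5 − 9.5) × 0.5 = 20.0 × 0.5 = 10.00 DD.
Night half: max(0, 14.8 − 9.5) × 0.5 = 5.3 × 0.5 = 2.65 DD.
Per 24 h: 12.65 DD/day.
Duration = 182 / 12.65 = 14.387 ≈ 14.4 days.

14.4 days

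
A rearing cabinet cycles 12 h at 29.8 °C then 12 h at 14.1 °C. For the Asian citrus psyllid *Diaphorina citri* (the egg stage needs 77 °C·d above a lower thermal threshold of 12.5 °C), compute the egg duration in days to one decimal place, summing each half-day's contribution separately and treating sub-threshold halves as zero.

Day half: max(0, 29.8 − 12.5) × 0.5 = 17.3 × 0.5 = 8.65 DD.
Night half: max(0, 14.1 − 12.5) × 0.5 = 1.6 × 0.5 = 0.80 DD.
Per 24 h: 9.45 DD/day.
Duration = 77 / 9.45 = 8.148 ≈ 8.1 days.

8.1 days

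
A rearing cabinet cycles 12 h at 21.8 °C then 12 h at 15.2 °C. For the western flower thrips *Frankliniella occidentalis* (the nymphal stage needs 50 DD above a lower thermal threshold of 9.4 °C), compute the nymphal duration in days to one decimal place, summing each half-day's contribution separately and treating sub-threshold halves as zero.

Day half: max(0, 21.8 − 9.4) × 0.5 = 12.4 × 0.5 = 6.20 DD.
Night half: max(0, 15.2 − 9.4) × 0.5 = 5.8 × 0.5 = 2.90 DD.
Per 24 h: 9.10 DD/day.
Duration = 50 / 9.10 = 5.495 ≈ 5.5 days.

5.5 days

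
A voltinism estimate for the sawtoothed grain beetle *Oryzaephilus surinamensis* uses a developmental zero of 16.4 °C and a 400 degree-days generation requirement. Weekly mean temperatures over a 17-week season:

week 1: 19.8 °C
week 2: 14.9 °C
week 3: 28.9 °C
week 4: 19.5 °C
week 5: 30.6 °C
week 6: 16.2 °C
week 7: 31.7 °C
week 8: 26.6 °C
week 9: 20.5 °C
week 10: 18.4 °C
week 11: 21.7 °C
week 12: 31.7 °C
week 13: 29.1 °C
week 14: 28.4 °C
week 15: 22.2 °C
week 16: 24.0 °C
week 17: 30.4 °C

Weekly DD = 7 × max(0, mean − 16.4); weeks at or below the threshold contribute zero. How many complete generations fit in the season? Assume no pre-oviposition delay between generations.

2 generations

Weekly DD (7 × max(0, T̄ − 16.4)): 23.8, 0.0, 87.5, 21.7, 99.4, 0.0, 107.1, 71.4, 28.7, 14.0, 37.1, 107.1, 88.9, 84.0, 40.6, 53.2, 98.0.
Season total = 962.5 DD.
Complete generations = ⌊962.5 / 400⌋ = 2.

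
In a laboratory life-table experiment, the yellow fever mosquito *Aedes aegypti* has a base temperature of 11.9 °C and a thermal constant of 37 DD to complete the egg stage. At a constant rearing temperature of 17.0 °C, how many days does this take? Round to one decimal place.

Daily accumulation = 17.0 − 11.9 = 5.1 DD/day.
Duration = 37 / 5.1 = 7.255 ≈ 7.3 days.

7.3 days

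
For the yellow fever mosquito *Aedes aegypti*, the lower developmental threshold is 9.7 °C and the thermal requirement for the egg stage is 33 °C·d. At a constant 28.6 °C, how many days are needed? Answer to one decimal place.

Daily accumulation = 28.6 − 9.7 = 18.9 DD/day.
Duration = 33 / 18.9 = 1.746 ≈ 1.7 days.

1.7 days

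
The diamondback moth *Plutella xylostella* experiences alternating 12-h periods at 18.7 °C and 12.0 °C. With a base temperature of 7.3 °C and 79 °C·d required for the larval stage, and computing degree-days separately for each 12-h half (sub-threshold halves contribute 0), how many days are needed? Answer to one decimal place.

Day half: max(0, 18.7 − 7.3) × 0.5 = 11.4 × 0.5 = 5.70 DD.
Night half: max(0, 12.0 − 7.3) × 0.5 = 4.7 × 0.5 = 2.35 DD.
Per 24 h: 8.05 DD/day.
Duration = 79 / 8.05 = 9.814 ≈ 9.8 days.

9.8 days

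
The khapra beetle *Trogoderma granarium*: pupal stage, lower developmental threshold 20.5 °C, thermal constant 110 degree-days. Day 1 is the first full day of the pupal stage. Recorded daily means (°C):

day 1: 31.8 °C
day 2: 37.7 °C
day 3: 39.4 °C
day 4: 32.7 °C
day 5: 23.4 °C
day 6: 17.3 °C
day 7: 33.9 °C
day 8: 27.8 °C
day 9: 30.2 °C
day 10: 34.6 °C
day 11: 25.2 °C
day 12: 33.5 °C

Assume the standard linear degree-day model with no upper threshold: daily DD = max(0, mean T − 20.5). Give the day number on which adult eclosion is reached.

Daily DD above 20.5 °C: 11.3, 17.2, 18.9, 12.2, 2.9, 0.0, 13.4, 7.3, 9.7, 14.1, 4.7, 13.0.
Cumulative: 11.3, 28.5, 47.4, 59.6, 62.5, 62.5, 75.9, 83.2, 92.9, 107.0, 111.7, 124.7.
The total first reaches 110 DD on day 11.

day 11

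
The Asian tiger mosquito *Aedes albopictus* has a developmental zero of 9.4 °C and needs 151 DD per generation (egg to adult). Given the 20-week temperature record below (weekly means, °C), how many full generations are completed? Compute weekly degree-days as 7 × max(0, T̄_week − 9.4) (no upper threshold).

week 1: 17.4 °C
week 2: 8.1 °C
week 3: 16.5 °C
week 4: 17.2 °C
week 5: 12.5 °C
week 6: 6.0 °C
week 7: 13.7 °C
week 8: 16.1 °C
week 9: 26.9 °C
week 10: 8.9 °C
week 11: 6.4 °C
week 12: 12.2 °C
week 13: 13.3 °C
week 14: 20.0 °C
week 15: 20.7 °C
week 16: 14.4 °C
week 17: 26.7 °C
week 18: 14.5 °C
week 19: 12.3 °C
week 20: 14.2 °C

Weekly DD (7 × max(0, T̄ − 9.4)): 56.0, 0.0, 49.7, 54.6, 21.7, 0.0, 30.1, 46.9, 122.5, 0.0, 0.0, 19.6, 27.3, 74.2, 79.1, 35.0, 121.1, 35.7, 20.3, 33.6.
Season total = 827.4 DD.
Complete generations = ⌊827.4 / 151⌋ = 5.

5 generations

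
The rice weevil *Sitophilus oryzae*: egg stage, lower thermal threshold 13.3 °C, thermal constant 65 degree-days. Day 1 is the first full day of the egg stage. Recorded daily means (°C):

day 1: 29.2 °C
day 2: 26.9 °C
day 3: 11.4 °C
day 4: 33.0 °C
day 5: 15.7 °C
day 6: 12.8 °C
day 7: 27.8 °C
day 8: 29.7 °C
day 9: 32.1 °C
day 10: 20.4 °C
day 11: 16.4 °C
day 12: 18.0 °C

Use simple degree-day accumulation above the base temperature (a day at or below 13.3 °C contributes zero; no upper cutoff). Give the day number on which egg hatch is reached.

Daily DD above 13.3 °C: 15.9, 13.6, 0.0, 19.7, 2.4, 0.0, 14.5, 16.4, 18.8, 7.1, 3.1, 4.7.
Cumulative: 15.9, 29.5, 29.5, 49.2, 51.6, 51.6, 66.1, 82.5, 101.3, 108.4, 111.5, 116.2.
The total first reaches 65 DD on day 7.

day 7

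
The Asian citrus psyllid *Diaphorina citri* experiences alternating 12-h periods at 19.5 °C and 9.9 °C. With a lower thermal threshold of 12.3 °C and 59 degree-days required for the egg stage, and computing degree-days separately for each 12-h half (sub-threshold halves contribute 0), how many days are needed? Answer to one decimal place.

16.4 days

Day half: max(0, 19.5 − 12.3) × 0.5 = 7.2 × 0.5 = 3.60 DD.
Night half: max(0, 9.9 − 12.3) × 0.5 = 0.0 × 0.5 = 0.00 DD.
Per 24 h: 3.60 DD/day.
Duration = 59 / 3.60 = 16.389 ≈ 16.4 days.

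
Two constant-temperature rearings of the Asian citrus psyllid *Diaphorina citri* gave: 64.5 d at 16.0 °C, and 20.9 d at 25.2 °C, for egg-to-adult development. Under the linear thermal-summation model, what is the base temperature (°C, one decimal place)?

11.6 °C

Equal thermal constants: D₁(T₁ − T_b) = D₂(T₂ − T_b).
64.5·(16.0 − T_b) = 20.9·(25.2 − T_b)
T_b = (64.5·16.0 − 20.9·25.2) / (64.5 − 20.9) = 505.32 / 43.6 = 11.590 °C ≈ 11.6 °C.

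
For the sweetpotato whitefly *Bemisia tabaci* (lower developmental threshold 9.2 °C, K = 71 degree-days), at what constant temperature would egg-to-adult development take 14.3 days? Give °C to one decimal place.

Required daily accumulation = 71 / 14.3 = 4.965 DD/day.
T = T_base + 4.965 = 9.2 + 4.965 = 14.165 ≈ 14.2 °C.

14.2 °C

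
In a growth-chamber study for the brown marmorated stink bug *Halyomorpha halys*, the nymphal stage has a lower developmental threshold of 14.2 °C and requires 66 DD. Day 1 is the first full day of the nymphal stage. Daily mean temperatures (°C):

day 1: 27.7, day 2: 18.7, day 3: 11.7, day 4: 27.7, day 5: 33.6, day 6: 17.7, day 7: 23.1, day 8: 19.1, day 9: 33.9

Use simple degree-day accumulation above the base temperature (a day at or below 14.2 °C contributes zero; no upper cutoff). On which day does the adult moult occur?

day 8

Daily DD above 14.2 °C: 13.5, 4.5, 0.0, 13.5, 19.4, 3.5, 8.9, 4.9, 19.7.
Cumulative: 13.5, 18.0, 18.0, 31.5, 50.9, 54.4, 63.3, 68.2, 87.9.
The total first reaches 66 DD on day 8.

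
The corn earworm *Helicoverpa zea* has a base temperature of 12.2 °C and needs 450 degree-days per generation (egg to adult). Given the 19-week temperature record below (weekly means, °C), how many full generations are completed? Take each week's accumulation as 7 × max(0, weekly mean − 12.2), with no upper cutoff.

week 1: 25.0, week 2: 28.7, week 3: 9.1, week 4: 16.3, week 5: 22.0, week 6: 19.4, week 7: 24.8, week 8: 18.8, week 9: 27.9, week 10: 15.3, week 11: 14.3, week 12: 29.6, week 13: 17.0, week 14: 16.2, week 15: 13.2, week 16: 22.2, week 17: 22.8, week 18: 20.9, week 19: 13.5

Weekly DD (7 × max(0, T̄ − 12.2)): 89.6, 115.5, 0.0, 28.7, 68.6, 50.4, 88.2, 46.2, 109.9, 21.7, 14.7, 121.8, 33.6, 28.0, 7.0, 70.0, 74.2, 60.9, 9.1.
Season total = 1038.1 DD.
Complete generations = ⌊1038.1 / 450⌋ = 2.

2 generations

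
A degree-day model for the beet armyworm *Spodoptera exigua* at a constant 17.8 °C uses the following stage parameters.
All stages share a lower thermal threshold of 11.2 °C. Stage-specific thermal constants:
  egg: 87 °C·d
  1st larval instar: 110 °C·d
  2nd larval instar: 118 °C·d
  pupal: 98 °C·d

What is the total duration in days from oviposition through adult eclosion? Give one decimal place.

Daily accumulation at 17.8 °C = 17.8 − 11.2 = 6.6 DD/day.
Total K = 87 + 110 + 118 + 98 = 413 DD.
Total duration = 413 / 6.6 = 62.576 ≈ 62.6 days.

62.6 days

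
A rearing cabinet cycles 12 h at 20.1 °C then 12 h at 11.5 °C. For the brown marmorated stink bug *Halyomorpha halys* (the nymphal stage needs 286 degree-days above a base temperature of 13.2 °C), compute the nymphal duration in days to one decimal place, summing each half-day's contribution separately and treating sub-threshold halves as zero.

Day half: max(0, 20.1 − 13.2) × 0.5 = 6.9 × 0.5 = 3.45 DD.
Night half: max(0, 11.5 − 13.2) × 0.5 = 0.0 × 0.5 = 0.00 DD.
Per 24 h: 3.45 DD/day.
Duration = 286 / 3.45 = 82.899 ≈ 82.9 days.

82.9 days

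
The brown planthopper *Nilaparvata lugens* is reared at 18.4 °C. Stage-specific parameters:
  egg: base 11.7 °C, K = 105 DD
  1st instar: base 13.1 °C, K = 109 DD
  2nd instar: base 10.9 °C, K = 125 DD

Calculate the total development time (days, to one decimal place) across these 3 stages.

egg: 105 / (18.4 − 11.7) = 105 / 6.7 = 15.672 d.
1st instar: 109 / (18.4 − 13.1) = 109 / 5.3 = 20.566 d.
2nd instar: 125 / (18.4 − 10.9) = 125 / 7.5 = 16.667 d.
Sum = 52.904 ≈ 52.9 days.

52.9 days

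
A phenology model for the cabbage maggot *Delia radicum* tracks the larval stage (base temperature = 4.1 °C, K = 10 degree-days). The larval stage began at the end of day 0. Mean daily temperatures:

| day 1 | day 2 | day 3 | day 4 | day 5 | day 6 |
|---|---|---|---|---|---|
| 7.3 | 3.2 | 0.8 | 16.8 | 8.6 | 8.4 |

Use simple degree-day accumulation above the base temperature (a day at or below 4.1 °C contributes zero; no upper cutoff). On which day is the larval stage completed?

Daily DD above 4.1 °C: 3.2, 0.0, 0.0, 12.7, 4.5, 4.3.
Cumulative: 3.2, 3.2, 3.2, 15.9, 20.4, 24.7.
The total first reaches 10 DD on day 4.

day 4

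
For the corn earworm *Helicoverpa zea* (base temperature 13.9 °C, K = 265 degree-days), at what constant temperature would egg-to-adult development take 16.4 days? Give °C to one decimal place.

30.1 °C

Required daily accumulation = 265 / 16.4 = 16.159 DD/day.
T = T_base + 16.159 = 13.9 + 16.159 = 30.059 ≈ 30.1 °C.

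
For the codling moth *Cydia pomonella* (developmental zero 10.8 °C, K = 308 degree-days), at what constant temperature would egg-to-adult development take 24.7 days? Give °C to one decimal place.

23.3 °C

Required daily accumulation = 308 / 24.7 = 12.470 DD/day.
T = T_base + 12.470 = 10.8 + 12.470 = 23.270 ≈ 23.3 °C.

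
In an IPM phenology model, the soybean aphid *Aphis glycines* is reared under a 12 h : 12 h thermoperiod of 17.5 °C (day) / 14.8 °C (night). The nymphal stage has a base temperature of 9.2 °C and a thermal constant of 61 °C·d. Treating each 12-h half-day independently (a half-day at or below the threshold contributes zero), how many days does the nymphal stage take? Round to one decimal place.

8.8 days

Day half: max(0, 17.5 − 9.2) × 0.5 = 8.3 × 0.5 = 4.15 DD.
Night half: max(0, 14.8 − 9.2) × 0.5 = 5.6 × 0.5 = 2.80 DD.
Per 24 h: 6.95 DD/day.
Duration = 61 / 6.95 = 8.777 ≈ 8.8 days.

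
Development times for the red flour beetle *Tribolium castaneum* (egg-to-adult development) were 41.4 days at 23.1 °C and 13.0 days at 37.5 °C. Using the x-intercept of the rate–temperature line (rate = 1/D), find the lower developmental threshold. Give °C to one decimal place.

16.5 °C

Linear rate model ⇒ the product D·(T − T_b) is constant across temperatures.
41.4·(23.1 − T_b) = 13.0·(37.5 − T_b)
T_b = (41.4·23.1 − 13.0·37.5) / (41.4 − 13.0) = 468.84 / 28.4 = 16.508 °C ≈ 16.5 °C.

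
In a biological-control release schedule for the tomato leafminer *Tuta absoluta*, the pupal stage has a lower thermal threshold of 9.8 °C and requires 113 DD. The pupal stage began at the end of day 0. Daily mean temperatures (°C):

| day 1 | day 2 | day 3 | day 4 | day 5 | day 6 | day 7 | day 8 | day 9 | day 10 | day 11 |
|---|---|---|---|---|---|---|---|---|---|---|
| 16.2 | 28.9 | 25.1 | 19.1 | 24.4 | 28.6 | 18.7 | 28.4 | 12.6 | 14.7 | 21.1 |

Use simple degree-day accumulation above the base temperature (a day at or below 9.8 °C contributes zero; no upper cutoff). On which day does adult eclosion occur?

Daily DD above 9.8 °C: 6.4, 19.1, 15.3, 9.3, 14.6, 18.8, 8.9, 18.6, 2.8, 4.9, 11.3.
Cumulative: 6.4, 25.5, 40.8, 50.1, 64.7, 83.5, 92.4, 111.0, 113.8, 118.7, 130.0.
The total first reaches 113 DD on day 9.

day 9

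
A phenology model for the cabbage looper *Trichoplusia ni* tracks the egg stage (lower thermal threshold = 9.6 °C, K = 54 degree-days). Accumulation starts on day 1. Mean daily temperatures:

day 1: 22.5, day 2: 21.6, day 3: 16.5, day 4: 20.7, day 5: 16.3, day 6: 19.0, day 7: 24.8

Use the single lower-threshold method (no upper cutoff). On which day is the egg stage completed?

Daily DD above 9.6 °C: 12.9, 12.0, 6.9, 11.1, 6.7, 9.4, 15.2.
Cumulative: 12.9, 24.9, 31.8, 42.9, 49.6, 59.0, 74.2.
The total first reaches 54 DD on day 6.

day 6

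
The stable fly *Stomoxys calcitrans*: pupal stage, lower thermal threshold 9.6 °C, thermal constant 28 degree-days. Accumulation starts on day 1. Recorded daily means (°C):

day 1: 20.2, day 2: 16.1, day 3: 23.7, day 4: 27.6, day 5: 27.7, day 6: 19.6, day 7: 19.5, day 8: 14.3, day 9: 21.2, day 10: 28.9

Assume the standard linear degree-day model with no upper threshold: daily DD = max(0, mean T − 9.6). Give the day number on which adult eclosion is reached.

Daily DD above 9.6 °C: 10.6, 6.5, 14.1, 18.0, 18.1, 10.0, 9.9, 4.7, 11.6, 19.3.
Cumulative: 10.6, 17.1, 31.2, 49.2, 67.3, 77.3, 87.2, 91.9, 103.5, 122.8.
The total first reaches 28 DD on day 3.

day 3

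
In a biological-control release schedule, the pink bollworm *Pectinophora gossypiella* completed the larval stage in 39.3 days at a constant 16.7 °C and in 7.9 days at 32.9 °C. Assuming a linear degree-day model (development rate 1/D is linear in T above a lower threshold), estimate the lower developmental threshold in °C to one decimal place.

12.6 °C

Under the model K = D·(T − T_b), so D₁·(T₁ − T_b) = D₂·(T₂ − T_b).
39.3·(16.7 − T_b) = 7.9·(32.9 − T_b)
T_b = (39.3·16.7 − 7.9·32.9) / (39.3 − 7.9) = 396.40 / 31.4 = 12.624 °C ≈ 12.6 °C.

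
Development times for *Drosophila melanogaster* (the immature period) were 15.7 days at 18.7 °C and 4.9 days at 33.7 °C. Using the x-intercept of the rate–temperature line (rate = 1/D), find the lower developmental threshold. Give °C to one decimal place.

11.9 °C

Under the model K = D·(T − T_b), so D₁·(T₁ − T_b) = D₂·(T₂ − T_b).
15.7·(18.7 − T_b) = 4.9·(33.7 − T_b)
T_b = (15.7·18.7 − 4.9·33.7) / (15.7 − 4.9) = 128.46 / 10.8 = 11.894 °C ≈ 11.9 °C.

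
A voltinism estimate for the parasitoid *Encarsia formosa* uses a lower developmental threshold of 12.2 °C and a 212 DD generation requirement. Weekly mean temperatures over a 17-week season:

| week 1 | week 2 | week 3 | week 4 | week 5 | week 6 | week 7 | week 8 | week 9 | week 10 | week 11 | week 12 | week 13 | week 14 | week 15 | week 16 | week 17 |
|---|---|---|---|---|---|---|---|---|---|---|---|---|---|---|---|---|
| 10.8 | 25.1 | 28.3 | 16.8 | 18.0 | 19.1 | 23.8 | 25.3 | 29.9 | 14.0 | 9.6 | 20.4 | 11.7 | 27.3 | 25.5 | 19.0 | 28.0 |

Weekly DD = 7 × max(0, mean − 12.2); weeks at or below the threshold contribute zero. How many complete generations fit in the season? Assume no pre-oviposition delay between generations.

4 generations

Weekly DD (7 × max(0, T̄ − 12.2)): 0.0, 90.3, 112.7, 32.2, 40.6, 48.3, 81.2, 91.7, 123.9, 12.6, 0.0, 57.4, 0.0, 105.7, 93.1, 47.6, 110.6.
Season total = 1047.9 DD.
Complete generations = ⌊1047.9 / 212⌋ = 4.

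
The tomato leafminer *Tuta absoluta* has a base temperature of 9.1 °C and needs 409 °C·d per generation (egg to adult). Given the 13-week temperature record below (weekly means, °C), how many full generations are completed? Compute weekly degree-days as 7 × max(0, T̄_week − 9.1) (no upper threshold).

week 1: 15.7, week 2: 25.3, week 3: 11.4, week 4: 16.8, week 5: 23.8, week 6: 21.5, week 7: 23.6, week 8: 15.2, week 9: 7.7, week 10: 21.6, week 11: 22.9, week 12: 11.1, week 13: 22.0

2 generations

Weekly DD (7 × max(0, T̄ − 9.1)): 46.2, 113.4, 16.1, 53.9, 102.9, 86.8, 101.5, 42.7, 0.0, 87.5, 96.6, 14.0, 90.3.
Season total = 851.9 DD.
Complete generations = ⌊851.9 / 409⌋ = 2.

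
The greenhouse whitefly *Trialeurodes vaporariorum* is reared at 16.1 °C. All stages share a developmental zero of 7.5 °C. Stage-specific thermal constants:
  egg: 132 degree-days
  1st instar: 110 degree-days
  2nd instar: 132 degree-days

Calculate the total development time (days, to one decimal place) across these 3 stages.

43.5 days

Daily accumulation at 16.1 °C = 16.1 − 7.5 = 8.6 DD/day.
Total K = 132 + 110 + 132 = 374 DD.
Total duration = 374 / 8.6 = 43.488 ≈ 43.5 days.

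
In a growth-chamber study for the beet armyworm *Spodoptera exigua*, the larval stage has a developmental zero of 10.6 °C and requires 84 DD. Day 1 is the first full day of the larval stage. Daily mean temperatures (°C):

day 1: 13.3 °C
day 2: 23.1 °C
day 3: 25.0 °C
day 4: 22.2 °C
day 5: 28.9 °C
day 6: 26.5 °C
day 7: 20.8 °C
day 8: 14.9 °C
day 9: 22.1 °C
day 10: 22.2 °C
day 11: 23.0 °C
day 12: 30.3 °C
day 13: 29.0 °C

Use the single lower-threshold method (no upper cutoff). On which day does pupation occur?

day 7

Daily DD above 10.6 °C: 2.7, 12.5, 14.4, 11.6, 18.3, 15.9, 10.2, 4.3, 11.5, 11.6, 12.4, 19.7, 18.4.
Cumulative: 2.7, 15.2, 29.6, 41.2, 59.5, 75.4, 85.6, 89.9, 101.4, 113.0, 125.4, 145.1, 163.5.
The total first reaches 84 DD on day 7.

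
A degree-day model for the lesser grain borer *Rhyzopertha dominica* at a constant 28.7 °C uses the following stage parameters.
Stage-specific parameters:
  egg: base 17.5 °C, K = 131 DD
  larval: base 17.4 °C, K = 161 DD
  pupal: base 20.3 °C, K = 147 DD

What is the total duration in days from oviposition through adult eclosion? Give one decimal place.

43.4 days

egg: 131 / (28.7 − 17.5) = 131 / 11.2 = 11.696 d.
larval: 161 / (28.7 − 17.4) = 161 / 11.3 = 14.248 d.
pupal: 147 / (28.7 − 20.3) = 147 / 8.4 = 17.500 d.
Sum = 43.444 ≈ 43.4 days.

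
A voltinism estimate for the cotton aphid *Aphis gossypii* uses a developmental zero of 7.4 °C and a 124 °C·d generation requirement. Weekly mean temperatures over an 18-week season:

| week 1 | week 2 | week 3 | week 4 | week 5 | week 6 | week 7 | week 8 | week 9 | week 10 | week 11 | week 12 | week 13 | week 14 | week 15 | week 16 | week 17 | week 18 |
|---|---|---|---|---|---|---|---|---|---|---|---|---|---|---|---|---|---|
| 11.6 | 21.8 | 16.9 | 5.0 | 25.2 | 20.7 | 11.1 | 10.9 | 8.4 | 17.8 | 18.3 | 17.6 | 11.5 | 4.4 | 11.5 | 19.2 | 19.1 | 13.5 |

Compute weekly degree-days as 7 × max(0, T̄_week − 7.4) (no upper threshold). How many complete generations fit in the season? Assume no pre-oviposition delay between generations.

Weekly DD (7 × max(0, T̄ − 7.4)): 29.4, 100.8, 66.5, 0.0, 124.6, 93.1, 25.9, 24.5, 7.0, 72.8, 76.3, 71.4, 28.7, 0.0, 28.7, 82.6, 81.9, 42.7.
Season total = 956.9 DD.
Complete generations = ⌊956.9 / 124⌋ = 7.

7 generations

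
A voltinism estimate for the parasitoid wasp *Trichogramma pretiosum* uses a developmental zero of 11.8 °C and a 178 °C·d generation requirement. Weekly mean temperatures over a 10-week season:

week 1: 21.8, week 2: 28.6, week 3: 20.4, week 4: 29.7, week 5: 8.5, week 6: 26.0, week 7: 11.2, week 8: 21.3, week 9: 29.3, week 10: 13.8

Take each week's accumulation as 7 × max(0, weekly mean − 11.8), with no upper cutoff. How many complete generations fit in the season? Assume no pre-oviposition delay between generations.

3 generations

Weekly DD (7 × max(0, T̄ − 11.8)): 70.0, 117.6, 60.2, 125.3, 0.0, 99.4, 0.0, 66.5, 122.5, 14.0.
Season total = 675.5 DD.
Complete generations = ⌊675.5 / 178⌋ = 3.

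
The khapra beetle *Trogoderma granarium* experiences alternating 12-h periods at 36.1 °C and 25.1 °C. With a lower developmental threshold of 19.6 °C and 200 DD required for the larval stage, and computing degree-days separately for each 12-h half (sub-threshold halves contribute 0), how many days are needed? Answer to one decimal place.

18.2 days

Day half: max(0, 36.1 − 19.6) × 0.5 = 16.5 × 0.5 = 8.25 DD.
Night half: max(0, 25.1 − 19.6) × 0.5 = 5.5 × 0.5 = 2.75 DD.
Per 24 h: 11.00 DD/day.
Duration = 200 / 11.00 = 18.182 ≈ 18.2 days.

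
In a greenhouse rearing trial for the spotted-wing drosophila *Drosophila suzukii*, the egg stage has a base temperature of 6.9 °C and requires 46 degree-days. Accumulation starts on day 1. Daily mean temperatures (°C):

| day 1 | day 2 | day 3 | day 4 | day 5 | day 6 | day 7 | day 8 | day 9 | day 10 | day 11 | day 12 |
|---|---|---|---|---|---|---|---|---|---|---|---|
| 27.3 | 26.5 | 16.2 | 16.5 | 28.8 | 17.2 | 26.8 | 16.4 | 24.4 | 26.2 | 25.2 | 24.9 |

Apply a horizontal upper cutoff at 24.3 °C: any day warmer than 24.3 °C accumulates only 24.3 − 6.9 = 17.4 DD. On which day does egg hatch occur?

day 4

Daily DD above 6.9 °C (capped at 17.4): 17.4, 17.4, 9.3, 9.6, 17.4, 10.3, 17.4, 9.5, 17.4, 17.4, 17.4, 17.4.
Cumulative: 17.4, 34.8, 44.1, 53.7, 71.1, 81.4, 98.8, 108.3, 125.7, 143.1, 160.5, 177.9.
The total first reaches 46 DD on day 4.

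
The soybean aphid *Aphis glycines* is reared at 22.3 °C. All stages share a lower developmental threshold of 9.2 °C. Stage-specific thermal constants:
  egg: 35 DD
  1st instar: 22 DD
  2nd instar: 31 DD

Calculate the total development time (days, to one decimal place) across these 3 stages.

Daily accumulation at 22.3 °C = 22.3 − 9.2 = 13.1 DD/day.
Total K = 35 + 22 + 31 = 88 DD.
Total duration = 88 / 13.1 = 6.718 ≈ 6.7 days.

6.7 days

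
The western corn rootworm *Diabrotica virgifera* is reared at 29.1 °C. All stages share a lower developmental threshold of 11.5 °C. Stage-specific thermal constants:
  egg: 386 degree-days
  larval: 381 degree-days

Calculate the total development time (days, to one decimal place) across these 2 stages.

43.6 days

Daily accumulation at 29.1 °C = 29.1 − 11.5 = 17.6 DD/day.
Total K = 386 + 381 = 767 DD.
Total duration = 767 / 17.6 = 43.580 ≈ 43.6 days.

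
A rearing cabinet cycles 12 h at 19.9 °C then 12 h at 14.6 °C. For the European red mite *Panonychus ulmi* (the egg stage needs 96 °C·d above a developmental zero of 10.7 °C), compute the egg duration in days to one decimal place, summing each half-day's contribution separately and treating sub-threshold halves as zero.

14.7 days

Day half: max(0, 19.9 − 10.7) × 0.5 = 9.2 × 0.5 = 4.60 DD.
Night half: max(0, 14.6 − 10.7) × 0.5 = 3.9 × 0.5 = 1.95 DD.
Per 24 h: 6.55 DD/day.
Duration = 96 / 6.55 = 14.656 ≈ 14.7 days.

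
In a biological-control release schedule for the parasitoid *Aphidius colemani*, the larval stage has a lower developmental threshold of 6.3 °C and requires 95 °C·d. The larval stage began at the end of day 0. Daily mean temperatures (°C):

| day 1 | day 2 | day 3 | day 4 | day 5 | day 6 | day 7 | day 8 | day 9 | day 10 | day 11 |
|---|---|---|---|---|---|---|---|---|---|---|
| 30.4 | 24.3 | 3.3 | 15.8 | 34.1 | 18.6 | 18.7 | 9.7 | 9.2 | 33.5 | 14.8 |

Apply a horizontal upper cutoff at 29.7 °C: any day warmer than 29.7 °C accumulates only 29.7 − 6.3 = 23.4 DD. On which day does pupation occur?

day 7

Daily DD above 6.3 °C (capped at 23.4): 23.4, 18.0, 0.0, 9.5, 23.4, 12.3, 12.4, 3.4, 2.9, 23.4, 8.5.
Cumulative: 23.4, 41.4, 41.4, 50.9, 74.3, 86.6, 99.0, 102.4, 105.3, 128.7, 137.2.
The total first reaches 95 DD on day 7.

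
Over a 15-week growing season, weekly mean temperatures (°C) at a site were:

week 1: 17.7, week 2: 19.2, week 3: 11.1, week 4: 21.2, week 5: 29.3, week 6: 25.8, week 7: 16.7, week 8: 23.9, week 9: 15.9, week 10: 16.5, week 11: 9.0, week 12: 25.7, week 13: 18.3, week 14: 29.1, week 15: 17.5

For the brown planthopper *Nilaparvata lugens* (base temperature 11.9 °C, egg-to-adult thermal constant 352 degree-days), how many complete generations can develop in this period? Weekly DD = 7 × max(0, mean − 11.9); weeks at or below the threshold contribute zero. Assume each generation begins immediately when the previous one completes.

Weekly DD (7 × max(0, T̄ − 11.9)): 40.6, 51.1, 0.0, 65.1, 121.8, 97.3, 33.6, 84.0, 28.0, 32.2, 0.0, 96.6, 44.8, 120.4, 39.2.
Season total = 854.7 DD.
Complete generations = ⌊854.7 / 352⌋ = 2.

2 generations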